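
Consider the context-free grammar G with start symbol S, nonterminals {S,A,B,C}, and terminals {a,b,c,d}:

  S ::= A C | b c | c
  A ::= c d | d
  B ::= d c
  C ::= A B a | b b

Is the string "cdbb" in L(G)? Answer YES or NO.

Convert to CNF:
  S -> A C | T3 T0 | c
  A -> T0 T1 | d
  B -> T1 T0
  C -> A X4 | T3 T3
  T0 -> c
  T1 -> d
  T2 -> a
  T3 -> b
  X4 -> B T2

CYK fill:
  T[0,0] 'c' = {S,T0}  orig:{S}
  T[1,1] 'd' = {A,T1}  orig:{A}
  T[2,2] 'b' = {T3}  orig:{}
  T[3,3] 'b' = {T3}  orig:{}
  T[0,1] 'cd' = {A}
  T[1,2] 'db' = ∅
  T[2,3] 'bb' = {C}
  T[0,2] 'cdb' = ∅
  T[1,3] 'dbb' = {S}
  T[0,3] 'cdbb' = {S}

S ∈ T[0,3] ⇒ YES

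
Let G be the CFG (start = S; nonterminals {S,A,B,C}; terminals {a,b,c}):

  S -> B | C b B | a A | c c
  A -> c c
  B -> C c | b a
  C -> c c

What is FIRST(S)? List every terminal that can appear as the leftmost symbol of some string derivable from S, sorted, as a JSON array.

FIRST sets, iterate to fixpoint:
iter 1:
  A via A→c c: +{c}
  B via B→b a: +{b}
  C via C→c c: +{c}
  S via S→B: +{b}
  S via S→C b B: +{c}
  S via S→a A: +{a}
  FIRST[S]={a,b,c}  FIRST[A]={c}  FIRST[B]={b}  FIRST[C]={c}
iter 2:
  B via B→C c: +{c}
  FIRST[S]={a,b,c}  FIRST[A]={c}  FIRST[B]={b,c}  FIRST[C]={c}
iter 3: (no change)
  FIRST[S]={a,b,c}  FIRST[A]={c}  FIRST[B]={b,c}  FIRST[C]={c}

FIRST(S) = ["a", "b", "c"]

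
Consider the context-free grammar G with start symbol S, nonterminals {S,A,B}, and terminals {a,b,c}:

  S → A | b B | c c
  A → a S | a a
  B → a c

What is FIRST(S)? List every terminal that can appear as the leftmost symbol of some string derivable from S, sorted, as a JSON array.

FIRST iteration:
pass 1:
  A via A→a S: +{a}
  B via B→a c: +{a}
  S via S→A: +{a}
  S via S→b B: +{b}
  S via S→c c: +{c}
  FIRST[S]={a,b,c}  FIRST[A]={a}  FIRST[B]={a}
pass 2: — fixpoint
  FIRST[S]={a,b,c}  FIRST[A]={a}  FIRST[B]={a}

FIRST(S) = ["a", "b", "c"]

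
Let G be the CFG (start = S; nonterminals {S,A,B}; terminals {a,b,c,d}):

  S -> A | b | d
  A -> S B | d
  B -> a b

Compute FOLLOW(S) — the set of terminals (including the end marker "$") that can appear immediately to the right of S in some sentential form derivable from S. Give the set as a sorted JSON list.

FIRST iteration:
iter 1:
  A via A→d: +{d}
  B via B→a b: +{a}
  S via S→A: +{d}
  S via S→b: +{b}
  S: {b,d}  A: {d}  B: {a}
iter 2:
  A via A→S B: +{b}
  S: {b,d}  A: {b,d}  B: {a}
iter 3: (no change)
  S: {b,d}  A: {b,d}  B: {a}

FOLLOW iteration:
initialize: $ ∈ FOLLOW(S)
iter 1:
  A→S B: FOLLOW(S) ⊇ FIRST(B) = {a}; new: +{a}
  S→A: FOLLOW(A) ⊇ FOLLOW(S) ⊇ {$,a}; new: +{$,a}
  S: {$,a}  A: {$,a}  B: {}
iter 2:
  A→S B: FOLLOW(B) ⊇ FOLLOW(A) ⊇ {$,a}; new: +{$,a}
  S: {$,a}  A: {$,a}  B: {$,a}
iter 3: done
  S: {$,a}  A: {$,a}  B: {$,a}

FOLLOW(S) = ["$", "a"]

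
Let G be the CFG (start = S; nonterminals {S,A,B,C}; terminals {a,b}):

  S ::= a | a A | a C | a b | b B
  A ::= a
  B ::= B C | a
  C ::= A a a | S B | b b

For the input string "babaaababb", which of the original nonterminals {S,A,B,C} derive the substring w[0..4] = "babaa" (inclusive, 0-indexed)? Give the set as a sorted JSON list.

Convert to CNF:
  S -> T0 A | T0 C | T0 T1 | T1 B | a
  A -> a
  B -> B C | a
  C -> A X2 | S B | T1 T1
  T0 -> a
  T1 -> b
  X2 -> T0 T0

Fill CYK table bottom-up, restricted to cells inside w[0..4]:
  T[0,0] 'b' = {T1}  orig:{}
  T[1,1] 'a' = {A,B,S,T0}  orig:{A,B,S}
  T[2,2] 'b' = {T1}  orig:{}
  T[3,3] 'a' = {A,B,S,T0}  orig:{A,B,S}
  T[4,4] 'a' = {A,B,S,T0}  orig:{A,B,S}
  T[0,1] 'ba' = {S}
  T[1,2] 'ab' = {S}
  T[2,3] 'ba' = {S}
  T[3,4] 'aa' = {C,S,X2}  orig:{C,S}
  T[0,2] 'bab' = ∅
  T[1,3] 'aba' = {C}
  T[2,4] 'baa' = {C}
  T[0,3] 'baba' = ∅
  T[1,4] 'abaa' = {B,S}
  T[0,4] 'babaa' = {S}

Original NTs in T[0,4] deriving "babaa": ["S"]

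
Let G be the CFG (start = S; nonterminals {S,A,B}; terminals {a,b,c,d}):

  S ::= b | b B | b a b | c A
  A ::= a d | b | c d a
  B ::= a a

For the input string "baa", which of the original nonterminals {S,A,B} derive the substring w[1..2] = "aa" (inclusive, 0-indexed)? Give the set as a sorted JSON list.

CNF form of G:
  S -> T2 A | T3 B | T3 X5 | b
  A -> T0 T1 | T2 X4 | b
  B -> T0 T0
  T0 -> a
  T1 -> d
  T2 -> c
  T3 -> b
  X4 -> T1 T0
  X5 -> T0 T3

CYK fill (cells [i..j] with 1 ≤ i ≤ j ≤ 2 only):
  cell(1,1) a: {T0}  orig:{}
  cell(2,2) a: {T0}  orig:{}
  cell(1,2) aa: {B}

Original NTs in T[1,2] deriving "aa": ["B"]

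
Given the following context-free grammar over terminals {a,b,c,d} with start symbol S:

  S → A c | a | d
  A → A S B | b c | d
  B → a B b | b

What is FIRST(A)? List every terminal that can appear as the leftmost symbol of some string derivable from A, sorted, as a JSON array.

FIRST sets, iterate to fixpoint:
pass 1:
  A via A→b c: +{b}
  A via A→d: +{d}
  B via B→a B b: +{a}
  B via B→b: +{b}
  S via S→A c: +{b,d}
  S via S→a: +{a}
  S: {a,b,d}  A: {b,d}  B: {a,b}
pass 2: — fixpoint
  S: {a,b,d}  A: {b,d}  B: {a,b}

FIRST(A) = ["b", "d"]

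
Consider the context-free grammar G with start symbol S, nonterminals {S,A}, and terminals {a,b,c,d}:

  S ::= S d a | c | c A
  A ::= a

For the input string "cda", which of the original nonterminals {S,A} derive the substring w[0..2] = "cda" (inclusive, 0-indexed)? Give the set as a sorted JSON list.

CNF form of G:
  S -> S X3 | T2 A | c
  A -> a
  T0 -> d
  T1 -> a
  T2 -> c
  X3 -> T0 T1

CYK fill — only the sub-triangle for w[0..2]:
  T[0,0] 'c' = {S,T2}  orig:{S}
  T[1,1] 'd' = {T0}  orig:{}
  T[2,2] 'a' = {A,T1}  orig:{A}
  T[0,1] 'cd' = ∅
  T[1,2] 'da' = {X3}  orig:{}
  T[0,2] 'cda' = {S}

Original NTs in T[0,2] deriving "cda": ["S"]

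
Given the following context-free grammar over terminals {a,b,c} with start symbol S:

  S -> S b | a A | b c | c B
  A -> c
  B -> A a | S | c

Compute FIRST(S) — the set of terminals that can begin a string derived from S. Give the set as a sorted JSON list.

FIRST iteration:
pass 1:
  A via A→c: +{c}
  B via B→A a: +{c}
  S via S→a A: +{a}
  S via S→b c: +{b}
  S via S→c B: +{c}
  FIRST[S]={a,b,c}  FIRST[A]={c}  FIRST[B]={c}
pass 2:
  B via B→S: +{a,b}
  FIRST[S]={a,b,c}  FIRST[A]={c}  FIRST[B]={a,b,c}
pass 3: done
  FIRST[S]={a,b,c}  FIRST[A]={c}  FIRST[B]={a,b,c}

FIRST(S) = ["a", "b", "c"]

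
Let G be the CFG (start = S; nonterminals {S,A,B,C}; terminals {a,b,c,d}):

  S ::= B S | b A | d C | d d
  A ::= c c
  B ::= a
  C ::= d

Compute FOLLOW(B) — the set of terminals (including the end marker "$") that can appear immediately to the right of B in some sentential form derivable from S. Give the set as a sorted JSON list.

FIRST iteration:
[1]
  A via A→c c: +{c}
  B via B→a: +{a}
  C via C→d: +{d}
  S via S→B S: +{a}
  S via S→b A: +{b}
  S via S→d C: +{d}
  FIRST(S)={a,b,d}  FIRST(A)={c}  FIRST(B)={a}  FIRST(C)={d}
[2] (stable)
  FIRST(S)={a,b,d}  FIRST(A)={c}  FIRST(B)={a}  FIRST(C)={d}

FOLLOW sets:
FOLLOW(S) := {$}
iter 1:
  S→B S: FOLLOW(B) ⊇ FIRST(S) = {a,b,d}; new: +{a,b,d}
  S→b A: FOLLOW(A) ⊇ FOLLOW(S) ⊇ {$}; new: +{$}
  S→d C: FOLLOW(C) ⊇ FOLLOW(S) ⊇ {$}; new: +{$}
  S: {$}  A: {$}  B: {a,b,d}  C: {$}
iter 2: done
  S: {$}  A: {$}  B: {a,b,d}  C: {$}

FOLLOW(B) = ["a", "b", "d"]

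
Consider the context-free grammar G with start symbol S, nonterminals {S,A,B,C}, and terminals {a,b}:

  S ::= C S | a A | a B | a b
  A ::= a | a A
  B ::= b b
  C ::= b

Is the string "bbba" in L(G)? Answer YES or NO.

CNF form of G:
  S -> C S | T0 A | T0 B | T0 T1
  A -> T0 A | a
  B -> T1 T1
  C -> b
  T0 -> a
  T1 -> b

CYK table (by increasing span):
  T[0,0] 'b' = {C,T1}  orig:{C}
  T[1,1] 'b' = {C,T1}  orig:{C}
  T[2,2] 'b' = {C,T1}  orig:{C}
  T[3,3] 'a' = {A,T0}  orig:{A}
  T[0,1] 'bb' = {B}
  T[1,2] 'bb' = {B}
  T[2,3] 'ba' = ∅
  T[0,2] 'bbb' = ∅
  T[1,3] 'bba' = ∅
  T[0,3] 'bbba' = ∅

S ∉ T[0,3] ⇒ NO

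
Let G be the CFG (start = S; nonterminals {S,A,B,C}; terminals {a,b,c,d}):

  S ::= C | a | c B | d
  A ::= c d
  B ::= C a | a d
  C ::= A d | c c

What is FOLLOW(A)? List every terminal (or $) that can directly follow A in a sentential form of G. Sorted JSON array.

Compute FIRST by fixpoint:
iter 1:
  A via A→c d: +{c}
  B via B→a d: +{a}
  C via C→A d: +{c}
  S via S→C: +{c}
  S via S→a: +{a}
  S via S→d: +{d}
  FIRST[S]={a,c,d}  FIRST[A]={c}  FIRST[B]={a}  FIRST[C]={c}
iter 2:
  B via B→C a: +{c}
  FIRST[S]={a,c,d}  FIRST[A]={c}  FIRST[B]={a,c}  FIRST[C]={c}
iter 3: — fixpoint
  FIRST[S]={a,c,d}  FIRST[A]={c}  FIRST[B]={a,c}  FIRST[C]={c}

Compute FOLLOW by fixpoint:
seed FOLLOW(S) with $
iter 1:
  B→C a: FOLLOW(C) ⊇ FIRST(a) = {a}; new: +{a}
  C→A d: FOLLOW(A) ⊇ FIRST(d) = {d}; new: +{d}
  S→C: FOLLOW(C) ⊇ FOLLOW(S) ⊇ {$}; new: +{$}
  S→c B: FOLLOW(B) ⊇ FOLLOW(S) ⊇ {$}; new: +{$}
  S: {$}  A: {d}  B: {$}  C: {$,a}
iter 2: done
  S: {$}  A: {d}  B: {$}  C: {$,a}

FOLLOW(A) = ["d"]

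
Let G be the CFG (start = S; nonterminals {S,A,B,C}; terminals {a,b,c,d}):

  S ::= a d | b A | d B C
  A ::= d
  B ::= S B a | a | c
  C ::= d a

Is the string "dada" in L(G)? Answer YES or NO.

CNF form of G:
  S -> T0 T1 | T1 X4 | T2 A
  A -> d
  B -> S X3 | a | c
  C -> T1 T0
  T0 -> a
  T1 -> d
  T2 -> b
  X3 -> B T0
  X4 -> B C

Fill CYK table bottom-up:
  [0..0]={A,T1}  "d"  orig:{A}
  [1..1]={B,T0}  "a"  orig:{B}
  [2..2]={A,T1}  "d"  orig:{A}
  [3..3]={B,T0}  "a"  orig:{B}
  [0..1]={C}  "da"
  [1..2]={S}  "ad"
  [2..3]={C}  "da"
  [0..2]=∅  "dad"
  [1..3]={X4}  "ada"  orig:{}
  [0..3]={S}  "dada"

S ∈ T[0,3] ⇒ YES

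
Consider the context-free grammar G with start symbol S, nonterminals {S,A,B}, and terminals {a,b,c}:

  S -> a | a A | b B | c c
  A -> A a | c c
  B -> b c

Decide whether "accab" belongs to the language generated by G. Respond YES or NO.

Convert to CNF:
  S -> T0 A | T1 T1 | T2 B | a
  A -> A T0 | T1 T1
  B -> T2 T1
  T0 -> a
  T1 -> c
  T2 -> b

CYK fill:
  [0..0]={S,T0}  "a"  orig:{S}
  [1..1]={T1}  "c"  orig:{}
  [2..2]={T1}  "c"  orig:{}
  [3..3]={S,T0}  "a"  orig:{S}
  [4..4]={T2}  "b"  orig:{}
  [0..1]=∅  "ac"
  [1..2]={A,S}  "cc"
  [2..3]=∅  "ca"
  [3..4]=∅  "ab"
  [0..2]={S}  "acc"
  [1..3]={A}  "cca"
  [2..4]=∅  "cab"
  [0..3]={S}  "acca"
  [1..4]=∅  "ccab"
  [0..4]=∅  "accab"

S ∉ T[0,4] ⇒ NO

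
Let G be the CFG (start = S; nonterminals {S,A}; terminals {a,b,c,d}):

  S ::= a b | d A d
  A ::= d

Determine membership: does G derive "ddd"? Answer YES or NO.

Convert to CNF:
  S -> T0 T1 | T2 X3
  A -> d
  T0 -> a
  T1 -> b
  T2 -> d
  X3 -> A T2

CYK table (by increasing span):
  cell(0,0) d: {A,T2}  orig:{A}
  cell(1,1) d: {A,T2}  orig:{A}
  cell(2,2) d: {A,T2}  orig:{A}
  cell(0,1) dd: {X3}  orig:{}
  cell(1,2) dd: {X3}  orig:{}
  cell(0,2) ddd: {S}

S ∈ T[0,2] ⇒ YES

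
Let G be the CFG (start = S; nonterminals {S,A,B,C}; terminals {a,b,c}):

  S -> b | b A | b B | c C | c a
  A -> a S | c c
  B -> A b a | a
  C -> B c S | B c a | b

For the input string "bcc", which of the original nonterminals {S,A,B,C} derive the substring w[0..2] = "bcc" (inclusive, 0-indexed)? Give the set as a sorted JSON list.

CNF form of G:
  S -> T1 C | T1 T0 | T2 A | T2 B | b
  A -> T0 S | T1 T1
  B -> A X3 | a
  C -> B X4 | B X5 | b
  T0 -> a
  T1 -> c
  T2 -> b
  X3 -> T2 T0
  X4 -> T1 S
  X5 -> T1 T0

Fill CYK table bottom-up, restricted to cells inside w[0..2]:
  cell(0,0) b: {C,S,T2}  orig:{C,S}
  cell(1,1) c: {T1}  orig:{}
  cell(2,2) c: {T1}  orig:{}
  cell(0,1) bc: ∅
  cell(1,2) cc: {A}
  cell(0,2) bcc: {S}

Original NTs in T[0,2] deriving "bcc": ["S"]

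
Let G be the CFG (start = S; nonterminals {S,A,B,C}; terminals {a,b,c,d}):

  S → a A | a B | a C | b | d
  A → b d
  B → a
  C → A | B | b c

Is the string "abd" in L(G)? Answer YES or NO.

Convert to CNF:
  S -> T3 A | T3 B | T3 C | b | d
  A -> T0 T1
  B -> a
  C -> T0 T1 | T0 T2 | a
  T0 -> b
  T1 -> d
  T2 -> c
  T3 -> a

CYK table (by increasing span):
  cell(0,0) a: {B,C,T3}  orig:{B,C}
  cell(1,1) b: {S,T0}  orig:{S}
  cell(2,2) d: {S,T1}  orig:{S}
  cell(0,1) ab: ∅
  cell(1,2) bd: {A,C}
  cell(0,2) abd: {S}

S ∈ T[0,2] ⇒ YES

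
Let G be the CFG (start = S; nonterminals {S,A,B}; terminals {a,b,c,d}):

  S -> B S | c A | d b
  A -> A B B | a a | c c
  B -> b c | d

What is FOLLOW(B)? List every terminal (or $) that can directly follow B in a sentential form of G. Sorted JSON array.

Compute FIRST by fixpoint:
round 1:
  A via A→a a: +{a}
  A via A→c c: +{c}
  B via B→b c: +{b}
  B via B→d: +{d}
  S via S→B S: +{b,d}
  S via S→c A: +{c}
  S: {b,c,d}  A: {a,c}  B: {b,d}
round 2: done
  S: {b,c,d}  A: {a,c}  B: {b,d}

FOLLOW sets:
seed FOLLOW(S) with $
pass 1:
  A→A B B: FOLLOW(A) ⊇ FIRST(B) = {b,d}; new: +{b,d}
  A→A B B: FOLLOW(B) ⊇ FIRST(B) = {b,d}; new: +{b,d}
  S→B S: FOLLOW(B) ⊇ FIRST(S) = {b,c,d}; new: +{c}
  S→c A: FOLLOW(A) ⊇ FOLLOW(S) ⊇ {$}; new: +{$}
  FOLLOW(S)={$}  FOLLOW(A)={$,b,d}  FOLLOW(B)={b,c,d}
pass 2:
  A→A B B: FOLLOW(B) ⊇ FOLLOW(A) ⊇ {$,b,d}; new: +{$}
  FOLLOW(S)={$}  FOLLOW(A)={$,b,d}  FOLLOW(B)={$,b,c,d}
pass 3: (no change)
  FOLLOW(S)={$}  FOLLOW(A)={$,b,d}  FOLLOW(B)={$,b,c,d}

FOLLOW(B) = ["$", "b", "c", "d"]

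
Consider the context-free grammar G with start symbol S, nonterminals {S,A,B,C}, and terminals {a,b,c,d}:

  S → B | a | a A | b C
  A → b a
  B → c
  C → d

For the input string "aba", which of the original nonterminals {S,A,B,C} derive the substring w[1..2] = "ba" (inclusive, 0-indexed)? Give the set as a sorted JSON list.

CNF form of G:
  S -> T0 C | T1 A | a | c
  A -> T0 T1
  B -> c
  C -> d
  T0 -> b
  T1 -> a

CYK fill (cells [i..j] with 1 ≤ i ≤ j ≤ 2 only):
  T[1,1] 'b' = {T0}  orig:{}
  T[2,2] 'a' = {S,T1}  orig:{S}
  T[1,2] 'ba' = {A}

Original NTs in T[1,2] deriving "ba": ["A"]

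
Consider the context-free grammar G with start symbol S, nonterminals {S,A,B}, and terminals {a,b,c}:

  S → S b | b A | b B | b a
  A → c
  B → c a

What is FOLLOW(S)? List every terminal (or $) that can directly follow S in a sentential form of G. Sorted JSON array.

Compute FIRST by fixpoint:
iter 1:
  A via A→c: +{c}
  B via B→c a: +{c}
  S via S→b A: +{b}
  S: {b}  A: {c}  B: {c}
iter 2: (no change)
  S: {b}  A: {c}  B: {c}

FOLLOW sets:
FOLLOW(S) := {$}
pass 1:
  S→S b: FOLLOW(S) ⊇ FIRST(b) = {b}; new: +{b}
  S→b A: FOLLOW(A) ⊇ FOLLOW(S) ⊇ {$,b}; new: +{$,b}
  S→b B: FOLLOW(B) ⊇ FOLLOW(S) ⊇ {$,b}; new: +{$,b}
  FOLLOW[S]={$,b}  FOLLOW[A]={$,b}  FOLLOW[B]={$,b}
pass 2: (no change)
  FOLLOW[S]={$,b}  FOLLOW[A]={$,b}  FOLLOW[B]={$,b}

FOLLOW(S) = ["$", "b"]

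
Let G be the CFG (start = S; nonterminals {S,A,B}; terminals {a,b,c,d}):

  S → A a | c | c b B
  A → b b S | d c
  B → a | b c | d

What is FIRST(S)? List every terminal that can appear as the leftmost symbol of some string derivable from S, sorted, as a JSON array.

FIRST sets, iterate to fixpoint:
iter 1:
  A via A→b b S: +{b}
  A via A→d c: +{d}
  B via B→a: +{a}
  B via B→b c: +{b}
  B via B→d: +{d}
  S via S→A a: +{b,d}
  S via S→c: +{c}
  FIRST(S)={b,c,d}  FIRST(A)={b,d}  FIRST(B)={a,b,d}
iter 2: (no change)
  FIRST(S)={b,c,d}  FIRST(A)={b,d}  FIRST(B)={a,b,d}

FIRST(S) = ["b", "c", "d"]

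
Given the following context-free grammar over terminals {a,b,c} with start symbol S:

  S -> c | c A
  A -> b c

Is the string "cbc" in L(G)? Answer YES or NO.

CNF form of G:
  S -> T1 A | c
  A -> T0 T1
  T0 -> b
  T1 -> c

Fill CYK table bottom-up:
  [0..0]={S,T1}  "c"  orig:{S}
  [1..1]={T0}  "b"  orig:{}
  [2..2]={S,T1}  "c"  orig:{S}
  [0..1]=∅  "cb"
  [1..2]={A}  "bc"
  [0..2]={S}  "cbc"

S ∈ T[0,2] ⇒ YES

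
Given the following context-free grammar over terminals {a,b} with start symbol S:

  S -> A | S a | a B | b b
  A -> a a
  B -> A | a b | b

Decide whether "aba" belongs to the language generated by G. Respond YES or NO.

Convert to CNF:
  S -> S T0 | T0 B | T0 T0 | T1 T1
  A -> T0 T0
  B -> T0 T0 | T0 T1 | b
  T0 -> a
  T1 -> b

Fill CYK table bottom-up:
  cell(0,0) a: {T0}  orig:{}
  cell(1,1) b: {B,T1}  orig:{B}
  cell(2,2) a: {T0}  orig:{}
  cell(0,1) ab: {B,S}
  cell(1,2) ba: ∅
  cell(0,2) aba: {S}

S ∈ T[0,2] ⇒ YES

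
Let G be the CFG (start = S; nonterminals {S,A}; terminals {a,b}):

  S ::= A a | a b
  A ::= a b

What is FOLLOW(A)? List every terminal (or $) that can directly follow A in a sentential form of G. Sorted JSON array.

FIRST iteration:
[1]
  A via A→a b: +{a}
  S via S→A a: +{a}
  FIRST[S]={a}  FIRST[A]={a}
[2] — fixpoint
  FIRST[S]={a}  FIRST[A]={a}

FOLLOW iteration:
seed FOLLOW(S) with $
round 1:
  S→A a: FOLLOW(A) ⊇ FIRST(a) = {a}; new: +{a}
  FOLLOW[S]={$}  FOLLOW[A]={a}
round 2: (no change)
  FOLLOW[S]={$}  FOLLOW[A]={a}

FOLLOW(A) = ["a"]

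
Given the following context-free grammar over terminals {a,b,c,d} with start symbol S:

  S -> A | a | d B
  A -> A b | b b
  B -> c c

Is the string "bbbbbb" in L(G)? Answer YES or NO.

Convert to CNF:
  S -> A T0 | T0 T0 | T2 B | a
  A -> A T0 | T0 T0
  B -> T1 T1
  T0 -> b
  T1 -> c
  T2 -> d

Fill CYK table bottom-up:
  [0..0]={T0}  "b"  orig:{}
  [1..1]={T0}  "b"  orig:{}
  [2..2]={T0}  "b"  orig:{}
  [3..3]={T0}  "b"  orig:{}
  [4..4]={T0}  "b"  orig:{}
  [5..5]={T0}  "b"  orig:{}
  [0..1]={A,S}  "bb"
  [1..2]={A,S}  "bb"
  [2..3]={A,S}  "bb"
  [3..4]={A,S}  "bb"
  [4..5]={A,S}  "bb"
  [0..2]={A,S}  "bbb"
  [1..3]={A,S}  "bbb"
  [2..4]={A,S}  "bbb"
  [3..5]={A,S}  "bbb"
  [0..3]={A,S}  "bbbb"
  [1..4]={A,S}  "bbbb"
  [2..5]={A,S}  "bbbb"
  [0..4]={A,S}  "bbbbb"
  [1..5]={A,S}  "bbbbb"
  [0..5]={A,S}  "bbbbbb"

S ∈ T[0,5] ⇒ YES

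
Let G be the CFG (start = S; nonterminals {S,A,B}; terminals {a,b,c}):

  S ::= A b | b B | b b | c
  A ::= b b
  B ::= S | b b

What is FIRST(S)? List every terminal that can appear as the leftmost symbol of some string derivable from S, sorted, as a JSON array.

Compute FIRST by fixpoint:
pass 1:
  A via A→b b: +{b}
  B via B→b b: +{b}
  S via S→A b: +{b}
  S via S→c: +{c}
  FIRST(S)={b,c}  FIRST(A)={b}  FIRST(B)={b}
pass 2:
  B via B→S: +{c}
  FIRST(S)={b,c}  FIRST(A)={b}  FIRST(B)={b,c}
pass 3: — fixpoint
  FIRST(S)={b,c}  FIRST(A)={b}  FIRST(B)={b,c}

FIRST(S) = ["b", "c"]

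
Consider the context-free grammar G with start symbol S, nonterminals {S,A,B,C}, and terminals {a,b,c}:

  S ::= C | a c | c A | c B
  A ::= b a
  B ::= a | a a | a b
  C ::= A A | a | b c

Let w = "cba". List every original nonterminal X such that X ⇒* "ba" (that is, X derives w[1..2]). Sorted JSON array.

CNF form of G:
  S -> A A | T0 T2 | T1 T2 | T2 A | T2 B | a
  A -> T0 T1
  B -> T1 T0 | T1 T1 | a
  C -> A A | T0 T2 | a
  T0 -> b
  T1 -> a
  T2 -> c

CYK table (by increasing span) (cells [i..j] with 1 ≤ i ≤ j ≤ 2 only):
  cell(1,1) b: {T0}  orig:{}
  cell(2,2) a: {B,C,S,T1}  orig:{B,C,S}
  cell(1,2) ba: {A}

Original NTs in T[1,2] deriving "ba": ["A"]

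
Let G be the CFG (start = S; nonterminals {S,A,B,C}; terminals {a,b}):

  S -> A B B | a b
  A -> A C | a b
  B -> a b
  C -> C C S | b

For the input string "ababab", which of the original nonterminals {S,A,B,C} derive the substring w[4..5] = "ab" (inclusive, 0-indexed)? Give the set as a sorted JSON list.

CNF form of G:
  S -> A X3 | T0 T1
  A -> A C | T0 T1
  B -> T0 T1
  C -> C X2 | b
  T0 -> a
  T1 -> b
  X2 -> C S
  X3 -> B B

Fill CYK table bottom-up — only the sub-triangle for w[4..5]:
  T[4,4] 'a' = {T0}  orig:{}
  T[5,5] 'b' = {C,T1}  orig:{C}
  T[4,5] 'ab' = {A,B,S}

Original NTs in T[4,5] deriving "ab": ["A", "B", "S"]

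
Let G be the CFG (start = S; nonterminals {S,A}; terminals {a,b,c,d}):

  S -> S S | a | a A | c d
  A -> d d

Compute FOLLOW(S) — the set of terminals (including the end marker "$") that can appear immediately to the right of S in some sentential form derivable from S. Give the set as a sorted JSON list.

FIRST iteration:
iter 1:
  A via A→d d: +{d}
  S via S→a: +{a}
  S via S→c d: +{c}
  FIRST(S)={a,c}  FIRST(A)={d}
iter 2: (stable)
  FIRST(S)={a,c}  FIRST(A)={d}

FOLLOW sets:
FOLLOW(S) := {$}
iter 1:
  S→S S: FOLLOW(S) ⊇ FIRST(S) = {a,c}; new: +{a,c}
  S→a A: FOLLOW(A) ⊇ FOLLOW(S) ⊇ {$,a,c}; new: +{$,a,c}
  FOLLOW(S)={$,a,c}  FOLLOW(A)={$,a,c}
iter 2: done
  FOLLOW(S)={$,a,c}  FOLLOW(A)={$,a,c}

FOLLOW(S) = ["$", "a", "c"]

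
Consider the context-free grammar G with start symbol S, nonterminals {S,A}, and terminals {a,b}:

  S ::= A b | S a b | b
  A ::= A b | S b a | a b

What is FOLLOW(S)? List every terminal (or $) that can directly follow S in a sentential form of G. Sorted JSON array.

FIRST iteration:
[1]
  A via A→a b: +{a}
  S via S→A b: +{a}
  S via S→b: +{b}
  FIRST[S]={a,b}  FIRST[A]={a}
[2]
  A via A→S b a: +{b}
  FIRST[S]={a,b}  FIRST[A]={a,b}
[3] — fixpoint
  FIRST[S]={a,b}  FIRST[A]={a,b}

FOLLOW sets:
FOLLOW(S) := {$}
iter 1:
  A→A b: FOLLOW(A) ⊇ FIRST(b) = {b}; new: +{b}
  A→S b a: FOLLOW(S) ⊇ FIRST(b) = {b}; new: +{b}
  S→S a b: FOLLOW(S) ⊇ FIRST(a) = {a}; new: +{a}
  S: {$,a,b}  A: {b}
iter 2: done
  S: {$,a,b}  A: {b}

FOLLOW(S) = ["$", "a", "b"]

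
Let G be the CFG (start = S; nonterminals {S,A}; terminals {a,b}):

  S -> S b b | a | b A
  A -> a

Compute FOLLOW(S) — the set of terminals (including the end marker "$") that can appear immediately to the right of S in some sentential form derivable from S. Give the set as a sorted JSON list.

Compute FIRST by fixpoint:
round 1:
  A via A→a: +{a}
  S via S→a: +{a}
  S via S→b A: +{b}
  FIRST[S]={a,b}  FIRST[A]={a}
round 2: done
  FIRST[S]={a,b}  FIRST[A]={a}

Compute FOLLOW by fixpoint:
initialize: $ ∈ FOLLOW(S)
round 1:
  S→S b b: FOLLOW(S) ⊇ FIRST(b) = {b}; new: +{b}
  S→b A: FOLLOW(A) ⊇ FOLLOW(S) ⊇ {$,b}; new: +{$,b}
  FOLLOW[S]={$,b}  FOLLOW[A]={$,b}
round 2: (stable)
  FOLLOW[S]={$,b}  FOLLOW[A]={$,b}

FOLLOW(S) = ["$", "b"]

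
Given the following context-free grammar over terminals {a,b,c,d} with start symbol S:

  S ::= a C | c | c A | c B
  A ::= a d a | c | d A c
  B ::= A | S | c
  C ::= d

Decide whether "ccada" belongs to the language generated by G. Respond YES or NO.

CNF form of G:
  S -> T0 C | T2 A | T2 B | c
  A -> T0 X3 | T1 X4 | c
  B -> T0 C | T0 X5 | T1 X6 | T2 A | T2 B | c
  C -> d
  T0 -> a
  T1 -> d
  T2 -> c
  X3 -> T1 T0
  X4 -> A T2
  X5 -> T1 T0
  X6 -> A T2

CYK fill:
  [0..0]={A,B,S,T2}  "c"  orig:{A,B,S}
  [1..1]={A,B,S,T2}  "c"  orig:{A,B,S}
  [2..2]={T0}  "a"  orig:{}
  [3..3]={C,T1}  "d"  orig:{C}
  [4..4]={T0}  "a"  orig:{}
  [0..1]={B,S,X4,X6}  "cc"  orig:{B,S}
  [1..2]=∅  "ca"
  [2..3]={B,S}  "ad"
  [3..4]={X3,X5}  "da"  orig:{}
  [0..2]=∅  "cca"
  [1..3]={B,S}  "cad"
  [2..4]={A,B}  "ada"
  [0..3]={B,S}  "ccad"
  [1..4]={B,S}  "cada"
  [0..4]={B,S}  "ccada"

S ∈ T[0,4] ⇒ YES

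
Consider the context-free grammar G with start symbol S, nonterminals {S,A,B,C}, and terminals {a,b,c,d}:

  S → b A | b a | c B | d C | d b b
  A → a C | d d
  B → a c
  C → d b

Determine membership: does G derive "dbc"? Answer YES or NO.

CNF form of G:
  S -> T1 C | T1 X4 | T2 B | T3 A | T3 T0
  A -> T0 C | T1 T1
  B -> T0 T2
  C -> T1 T3
  T0 -> a
  T1 -> d
  T2 -> c
  T3 -> b
  X4 -> T3 T3

CYK fill:
  cell(0,0) d: {T1}  orig:{}
  cell(1,1) b: {T3}  orig:{}
  cell(2,2) c: {T2}  orig:{}
  cell(0,1) db: {C}
  cell(1,2) bc: ∅
  cell(0,2) dbc: ∅

S ∉ T[0,2] ⇒ NO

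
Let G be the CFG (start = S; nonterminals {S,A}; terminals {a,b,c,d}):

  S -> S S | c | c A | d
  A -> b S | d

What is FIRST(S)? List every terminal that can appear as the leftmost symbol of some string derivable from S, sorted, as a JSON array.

Compute FIRST by fixpoint:
[1]
  A via A→b S: +{b}
  A via A→d: +{d}
  S via S→c: +{c}
  S via S→d: +{d}
  FIRST(S)={c,d}  FIRST(A)={b,d}
[2] — fixpoint
  FIRST(S)={c,d}  FIRST(A)={b,d}

FIRST(S) = ["c", "d"]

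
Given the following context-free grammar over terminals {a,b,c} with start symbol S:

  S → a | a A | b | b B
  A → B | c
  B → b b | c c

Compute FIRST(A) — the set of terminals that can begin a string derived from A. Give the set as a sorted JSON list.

FIRST iteration:
iter 1:
  A via A→c: +{c}
  B via B→b b: +{b}
  B via B→c c: +{c}
  S via S→a: +{a}
  S via S→b: +{b}
  FIRST(S)={a,b}  FIRST(A)={c}  FIRST(B)={b,c}
iter 2:
  A via A→B: +{b}
  FIRST(S)={a,b}  FIRST(A)={b,c}  FIRST(B)={b,c}
iter 3: (stable)
  FIRST(S)={a,b}  FIRST(A)={b,c}  FIRST(B)={b,c}

FIRST(A) = ["b", "c"]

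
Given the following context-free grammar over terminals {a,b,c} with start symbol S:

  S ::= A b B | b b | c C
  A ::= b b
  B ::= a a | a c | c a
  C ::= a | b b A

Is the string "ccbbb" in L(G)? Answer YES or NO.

CNF form of G:
  S -> A X4 | T0 T0 | T2 C
  A -> T0 T0
  B -> T1 T1 | T1 T2 | T2 T1
  C -> T0 X3 | a
  T0 -> b
  T1 -> a
  T2 -> c
  X3 -> T0 A
  X4 -> T0 B

CYK fill:
  T[0,0] 'c' = {T2}  orig:{}
  T[1,1] 'c' = {T2}  orig:{}
  T[2,2] 'b' = {T0}  orig:{}
  T[3,3] 'b' = {T0}  orig:{}
  T[4,4] 'b' = {T0}  orig:{}
  T[0,1] 'cc' = ∅
  T[1,2] 'cb' = ∅
  T[2,3] 'bb' = {A,S}
  T[3,4] 'bb' = {A,S}
  T[0,2] 'ccb' = ∅
  T[1,3] 'cbb' = ∅
  T[2,4] 'bbb' = {X3}  orig:{}
  T[0,3] 'ccbb' = ∅
  T[1,4] 'cbbb' = ∅
  T[0,4] 'ccbbb' = ∅

S ∉ T[0,4] ⇒ NO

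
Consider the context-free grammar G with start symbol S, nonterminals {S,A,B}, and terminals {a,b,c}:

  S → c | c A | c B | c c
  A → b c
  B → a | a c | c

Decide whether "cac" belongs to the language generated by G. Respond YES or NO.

Convert to CNF:
  S -> T1 A | T1 B | T1 T1 | c
  A -> T0 T1
  B -> T2 T1 | a | c
  T0 -> b
  T1 -> c
  T2 -> a

CYK table (by increasing span):
  T[0,0] 'c' = {B,S,T1}  orig:{B,S}
  T[1,1] 'a' = {B,T2}  orig:{B}
  T[2,2] 'c' = {B,S,T1}  orig:{B,S}
  T[0,1] 'ca' = {S}
  T[1,2] 'ac' = {B}
  T[0,2] 'cac' = {S}

S ∈ T[0,2] ⇒ YES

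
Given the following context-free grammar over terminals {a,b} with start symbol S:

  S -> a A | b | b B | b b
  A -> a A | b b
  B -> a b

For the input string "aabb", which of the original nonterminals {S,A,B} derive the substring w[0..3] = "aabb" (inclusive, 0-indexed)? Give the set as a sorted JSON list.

CNF form of G:
  S -> T0 A | T1 B | T1 T1 | b
  A -> T0 A | T1 T1
  B -> T0 T1
  T0 -> a
  T1 -> b

Fill CYK table bottom-up (cells [i..j] with 0 ≤ i ≤ j ≤ 3 only):
  cell(0,0) a: {T0}  orig:{}
  cell(1,1) a: {T0}  orig:{}
  cell(2,2) b: {S,T1}  orig:{S}
  cell(3,3) b: {S,T1}  orig:{S}
  cell(0,1) aa: ∅
  cell(1,2) ab: {B}
  cell(2,3) bb: {A,S}
  cell(0,2) aab: ∅
  cell(1,3) abb: {A,S}
  cell(0,3) aabb: {A,S}

Original NTs in T[0,3] deriving "aabb": ["A", "S"]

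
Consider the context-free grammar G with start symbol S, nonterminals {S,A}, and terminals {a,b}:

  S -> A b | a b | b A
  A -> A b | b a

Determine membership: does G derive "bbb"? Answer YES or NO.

CNF form of G:
  S -> A T0 | T0 A | T1 T0
  A -> A T0 | T0 T1
  T0 -> b
  T1 -> a

CYK table (by increasing span):
  T[0,0] 'b' = {T0}  orig:{}
  T[1,1] 'b' = {T0}  orig:{}
  T[2,2] 'b' = {T0}  orig:{}
  T[0,1] 'bb' = ∅
  T[1,2] 'bb' = ∅
  T[0,2] 'bbb' = ∅

S ∉ T[0,2] ⇒ NO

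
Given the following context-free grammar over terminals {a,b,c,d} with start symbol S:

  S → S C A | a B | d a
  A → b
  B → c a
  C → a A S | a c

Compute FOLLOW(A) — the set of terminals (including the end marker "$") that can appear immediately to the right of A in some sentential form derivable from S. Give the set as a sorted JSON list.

FIRST sets, iterate to fixpoint:
round 1:
  A via A→b: +{b}
  B via B→c a: +{c}
  C via C→a A S: +{a}
  S via S→a B: +{a}
  S via S→d a: +{d}
  FIRST(S)={a,d}  FIRST(A)={b}  FIRST(B)={c}  FIRST(C)={a}
round 2: (stable)
  FIRST(S)={a,d}  FIRST(A)={b}  FIRST(B)={c}  FIRST(C)={a}

FOLLOW sets:
seed FOLLOW(S) with $
pass 1:
  C→a A S: FOLLOW(A) ⊇ FIRST(S) = {a,d}; new: +{a,d}
  S→S C A: FOLLOW(S) ⊇ FIRST(C) = {a}; new: +{a}
  S→S C A: FOLLOW(C) ⊇ FIRST(A) = {b}; new: +{b}
  S→S C A: FOLLOW(A) ⊇ FOLLOW(S) ⊇ {$,a}; new: +{$}
  S→a B: FOLLOW(B) ⊇ FOLLOW(S) ⊇ {$,a}; new: +{$,a}
  FOLLOW[S]={$,a}  FOLLOW[A]={$,a,d}  FOLLOW[B]={$,a}  FOLLOW[C]={b}
pass 2:
  C→a A S: FOLLOW(S) ⊇ FOLLOW(C) ⊇ {b}; new: +{b}
  S→S C A: FOLLOW(A) ⊇ FOLLOW(S) ⊇ {$,a,b}; new: +{b}
  S→a B: FOLLOW(B) ⊇ FOLLOW(S) ⊇ {$,a,b}; new: +{b}
  FOLLOW[S]={$,a,b}  FOLLOW[A]={$,a,b,d}  FOLLOW[B]={$,a,b}  FOLLOW[C]={b}
pass 3: (no change)
  FOLLOW[S]={$,a,b}  FOLLOW[A]={$,a,b,d}  FOLLOW[B]={$,a,b}  FOLLOW[C]={b}

FOLLOW(A) = ["$", "a", "b", "d"]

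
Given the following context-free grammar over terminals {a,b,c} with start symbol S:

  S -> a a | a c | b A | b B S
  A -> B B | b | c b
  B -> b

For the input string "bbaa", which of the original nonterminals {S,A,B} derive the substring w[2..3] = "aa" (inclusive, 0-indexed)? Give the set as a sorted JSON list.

CNF form of G:
  S -> T1 A | T1 X3 | T2 T0 | T2 T2
  A -> B B | T0 T1 | b
  B -> b
  T0 -> c
  T1 -> b
  T2 -> a
  X3 -> B S

CYK table (by increasing span), restricted to cells inside w[2..3]:
  T[2,2] 'a' = {T2}  orig:{}
  T[3,3] 'a' = {T2}  orig:{}
  T[2,3] 'aa' = {S}

Original NTs in T[2,3] deriving "aa": ["S"]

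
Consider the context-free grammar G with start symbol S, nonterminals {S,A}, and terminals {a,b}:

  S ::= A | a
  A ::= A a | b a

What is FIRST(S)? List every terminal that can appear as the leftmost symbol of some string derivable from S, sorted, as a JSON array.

Compute FIRST by fixpoint:
round 1:
  A via A→b a: +{b}
  S via S→A: +{b}
  S via S→a: +{a}
  FIRST[S]={a,b}  FIRST[A]={b}
round 2: — fixpoint
  FIRST[S]={a,b}  FIRST[A]={b}

FIRST(S) = ["a", "b"]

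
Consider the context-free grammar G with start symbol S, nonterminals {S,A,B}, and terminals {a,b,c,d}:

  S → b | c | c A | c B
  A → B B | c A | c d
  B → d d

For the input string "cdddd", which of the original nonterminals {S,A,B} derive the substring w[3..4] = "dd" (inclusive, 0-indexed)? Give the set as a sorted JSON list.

Convert to CNF:
  S -> T0 A | T0 B | b | c
  A -> B B | T0 A | T0 T1
  B -> T1 T1
  T0 -> c
  T1 -> d

CYK table (by increasing span) — only the sub-triangle for w[3..4]:
  cell(3,3) d: {T1}  orig:{}
  cell(4,4) d: {T1}  orig:{}
  cell(3,4) dd: {B}

Original NTs in T[3,4] deriving "dd": ["B"]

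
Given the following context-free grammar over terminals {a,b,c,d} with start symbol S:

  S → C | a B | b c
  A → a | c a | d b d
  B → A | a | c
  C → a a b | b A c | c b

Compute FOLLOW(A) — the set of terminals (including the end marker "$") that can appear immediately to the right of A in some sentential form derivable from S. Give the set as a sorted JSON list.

FIRST sets, iterate to fixpoint:
pass 1:
  A via A→a: +{a}
  A via A→c a: +{c}
  A via A→d b d: +{d}
  B via B→A: +{a,c,d}
  C via C→a a b: +{a}
  C via C→b A c: +{b}
  C via C→c b: +{c}
  S via S→C: +{a,b,c}
  FIRST(S)={a,b,c}  FIRST(A)={a,c,d}  FIRST(B)={a,c,d}  FIRST(C)={a,b,c}
pass 2: — fixpoint
  FIRST(S)={a,b,c}  FIRST(A)={a,c,d}  FIRST(B)={a,c,d}  FIRST(C)={a,b,c}

FOLLOW iteration:
initialize: $ ∈ FOLLOW(S)
iter 1:
  C→b A c: FOLLOW(A) ⊇ FIRST(c) = {c}; new: +{c}
  S→C: FOLLOW(C) ⊇ FOLLOW(S) ⊇ {$}; new: +{$}
  S→a B: FOLLOW(B) ⊇ FOLLOW(S) ⊇ {$}; new: +{$}
  S: {$}  A: {c}  B: {$}  C: {$}
iter 2:
  B→A: FOLLOW(A) ⊇ FOLLOW(B) ⊇ {$}; new: +{$}
  S: {$}  A: {$,c}  B: {$}  C: {$}
iter 3: done
  S: {$}  A: {$,c}  B: {$}  C: {$}

FOLLOW(A) = ["$", "c"]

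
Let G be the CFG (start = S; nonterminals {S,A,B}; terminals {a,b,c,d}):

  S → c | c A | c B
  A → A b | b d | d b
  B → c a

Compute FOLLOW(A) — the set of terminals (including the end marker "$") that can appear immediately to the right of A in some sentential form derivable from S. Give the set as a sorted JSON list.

FIRST sets, iterate to fixpoint:
round 1:
  A via A→b d: +{b}
  A via A→d b: +{d}
  B via B→c a: +{c}
  S via S→c: +{c}
  FIRST(S)={c}  FIRST(A)={b,d}  FIRST(B)={c}
round 2: — fixpoint
  FIRST(S)={c}  FIRST(A)={b,d}  FIRST(B)={c}

FOLLOW sets:
initialize: $ ∈ FOLLOW(S)
pass 1:
  A→A b: FOLLOW(A) ⊇ FIRST(b) = {b}; new: +{b}
  S→c A: FOLLOW(A) ⊇ FOLLOW(S) ⊇ {$}; new: +{$}
  S→c B: FOLLOW(B) ⊇ FOLLOW(S) ⊇ {$}; new: +{$}
  FOLLOW[S]={$}  FOLLOW[A]={$,b}  FOLLOW[B]={$}
pass 2: — fixpoint
  FOLLOW[S]={$}  FOLLOW[A]={$,b}  FOLLOW[B]={$}

FOLLOW(A) = ["$", "b"]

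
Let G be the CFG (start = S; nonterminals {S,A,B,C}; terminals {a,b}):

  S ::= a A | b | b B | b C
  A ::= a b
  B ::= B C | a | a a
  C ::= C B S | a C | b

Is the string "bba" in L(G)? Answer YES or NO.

CNF form of G:
  S -> T0 A | T1 B | T1 C | b
  A -> T0 T1
  B -> B C | T0 T0 | a
  C -> C X2 | T0 C | b
  T0 -> a
  T1 -> b
  X2 -> B S

CYK fill:
  [0..0]={C,S,T1}  "b"  orig:{C,S}
  [1..1]={C,S,T1}  "b"  orig:{C,S}
  [2..2]={B,T0}  "a"  orig:{B}
  [0..1]={S}  "bb"
  [1..2]={S}  "ba"
  [0..2]=∅  "bba"

S ∉ T[0,2] ⇒ NO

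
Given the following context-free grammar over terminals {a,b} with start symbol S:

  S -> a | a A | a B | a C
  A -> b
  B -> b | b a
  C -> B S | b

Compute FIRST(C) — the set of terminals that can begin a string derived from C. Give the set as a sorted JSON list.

FIRST iteration:
[1]
  A via A→b: +{b}
  B via B→b: +{b}
  C via C→B S: +{b}
  S via S→a: +{a}
  FIRST[S]={a}  FIRST[A]={b}  FIRST[B]={b}  FIRST[C]={b}
[2] — fixpoint
  FIRST[S]={a}  FIRST[A]={b}  FIRST[B]={b}  FIRST[C]={b}

FIRST(C) = ["b"]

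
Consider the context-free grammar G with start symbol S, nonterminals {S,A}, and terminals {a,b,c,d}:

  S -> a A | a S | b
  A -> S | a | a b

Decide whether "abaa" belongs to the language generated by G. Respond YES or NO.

Convert to CNF:
  S -> T0 A | T0 S | b
  A -> T0 A | T0 S | T0 T1 | a | b
  T0 -> a
  T1 -> b

CYK fill:
  cell(0,0) a: {A,T0}  orig:{A}
  cell(1,1) b: {A,S,T1}  orig:{A,S}
  cell(2,2) a: {A,T0}  orig:{A}
  cell(3,3) a: {A,T0}  orig:{A}
  cell(0,1) ab: {A,S}
  cell(1,2) ba: ∅
  cell(2,3) aa: {A,S}
  cell(0,2) aba: ∅
  cell(1,3) baa: ∅
  cell(0,3) abaa: ∅

S ∉ T[0,3] ⇒ NO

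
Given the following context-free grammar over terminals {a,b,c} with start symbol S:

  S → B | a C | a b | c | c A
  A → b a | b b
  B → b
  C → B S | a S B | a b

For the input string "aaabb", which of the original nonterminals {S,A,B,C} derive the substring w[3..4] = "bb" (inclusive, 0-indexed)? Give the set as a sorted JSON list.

CNF form of G:
  S -> T1 C | T1 T0 | T2 A | b | c
  A -> T0 T0 | T0 T1
  B -> b
  C -> B S | T1 T0 | T1 X3
  T0 -> b
  T1 -> a
  T2 -> c
  X3 -> S B

Fill CYK table bottom-up, restricted to cells inside w[3..4]:
  T[3,3] 'b' = {B,S,T0}  orig:{B,S}
  T[4,4] 'b' = {B,S,T0}  orig:{B,S}
  T[3,4] 'bb' = {A,C,X3}  orig:{A,C}

Original NTs in T[3,4] deriving "bb": ["A", "C"]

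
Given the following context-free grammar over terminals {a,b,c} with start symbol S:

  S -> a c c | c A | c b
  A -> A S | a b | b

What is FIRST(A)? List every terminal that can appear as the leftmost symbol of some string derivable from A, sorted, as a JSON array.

Compute FIRST by fixpoint:
[1]
  A via A→a b: +{a}
  A via A→b: +{b}
  S via S→a c c: +{a}
  S via S→c A: +{c}
  FIRST[S]={a,c}  FIRST[A]={a,b}
[2] (no change)
  FIRST[S]={a,c}  FIRST[A]={a,b}

FIRST(A) = ["a", "b"]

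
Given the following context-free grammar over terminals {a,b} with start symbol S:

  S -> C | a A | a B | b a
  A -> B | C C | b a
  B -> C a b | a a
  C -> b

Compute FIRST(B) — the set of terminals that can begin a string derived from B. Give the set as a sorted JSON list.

FIRST iteration:
round 1:
  A via A→b a: +{b}
  B via B→a a: +{a}
  C via C→b: +{b}
  S via S→C: +{b}
  S via S→a A: +{a}
  FIRST[S]={a,b}  FIRST[A]={b}  FIRST[B]={a}  FIRST[C]={b}
round 2:
  A via A→B: +{a}
  B via B→C a b: +{b}
  FIRST[S]={a,b}  FIRST[A]={a,b}  FIRST[B]={a,b}  FIRST[C]={b}
round 3: — fixpoint
  FIRST[S]={a,b}  FIRST[A]={a,b}  FIRST[B]={a,b}  FIRST[C]={b}

FIRST(B) = ["a", "b"]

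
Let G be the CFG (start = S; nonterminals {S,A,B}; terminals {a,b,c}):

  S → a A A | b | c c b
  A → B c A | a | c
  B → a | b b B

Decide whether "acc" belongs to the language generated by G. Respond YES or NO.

Convert to CNF:
  S -> T0 X6 | T2 X5 | b
  A -> B X3 | a | c
  B -> T1 X4 | a
  T0 -> c
  T1 -> b
  T2 -> a
  X3 -> T0 A
  X4 -> T1 B
  X5 -> A A
  X6 -> T0 T1

CYK fill:
  [0..0]={A,B,T2}  "a"  orig:{A,B}
  [1..1]={A,T0}  "c"  orig:{A}
  [2..2]={A,T0}  "c"  orig:{A}
  [0..1]={X5}  "ac"  orig:{}
  [1..2]={X3,X5}  "cc"  orig:{}
  [0..2]={A,S}  "acc"

S ∈ T[0,2] ⇒ YES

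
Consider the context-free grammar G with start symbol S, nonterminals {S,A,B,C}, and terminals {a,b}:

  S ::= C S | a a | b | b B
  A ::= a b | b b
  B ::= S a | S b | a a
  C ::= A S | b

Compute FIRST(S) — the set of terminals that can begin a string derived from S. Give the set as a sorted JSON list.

FIRST sets, iterate to fixpoint:
round 1:
  A via A→a b: +{a}
  A via A→b b: +{b}
  B via B→a a: +{a}
  C via C→A S: +{a,b}
  S via S→C S: +{a,b}
  S: {a,b}  A: {a,b}  B: {a}  C: {a,b}
round 2:
  B via B→S a: +{b}
  S: {a,b}  A: {a,b}  B: {a,b}  C: {a,b}
round 3: (no change)
  S: {a,b}  A: {a,b}  B: {a,b}  C: {a,b}

FIRST(S) = ["a", "b"]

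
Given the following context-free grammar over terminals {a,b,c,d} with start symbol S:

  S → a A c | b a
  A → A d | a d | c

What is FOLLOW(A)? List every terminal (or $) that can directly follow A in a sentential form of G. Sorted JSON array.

Compute FIRST by fixpoint:
iter 1:
  A via A→a d: +{a}
  A via A→c: +{c}
  S via S→a A c: +{a}
  S via S→b a: +{b}
  FIRST[S]={a,b}  FIRST[A]={a,c}
iter 2: (stable)
  FIRST[S]={a,b}  FIRST[A]={a,c}

FOLLOW sets:
initialize: $ ∈ FOLLOW(S)
pass 1:
  A→A d: FOLLOW(A) ⊇ FIRST(d) = {d}; new: +{d}
  S→a A c: FOLLOW(A) ⊇ FIRST(c) = {c}; new: +{c}
  S: {$}  A: {c,d}
pass 2: (stable)
  S: {$}  A: {c,d}

FOLLOW(A) = ["c", "d"]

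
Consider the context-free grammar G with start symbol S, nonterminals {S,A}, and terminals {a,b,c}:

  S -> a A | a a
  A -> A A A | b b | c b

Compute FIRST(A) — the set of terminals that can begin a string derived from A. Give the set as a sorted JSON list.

FIRST sets, iterate to fixpoint:
[1]
  A via A→b b: +{b}
  A via A→c b: +{c}
  S via S→a A: +{a}
  FIRST[S]={a}  FIRST[A]={b,c}
[2] (no change)
  FIRST[S]={a}  FIRST[A]={b,c}

FIRST(A) = ["b", "c"]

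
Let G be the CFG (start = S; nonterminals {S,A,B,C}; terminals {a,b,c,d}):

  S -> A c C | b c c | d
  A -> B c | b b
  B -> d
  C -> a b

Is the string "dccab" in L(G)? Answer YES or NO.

Convert to CNF:
  S -> A X3 | T1 X4 | d
  A -> B T0 | T1 T1
  B -> d
  C -> T2 T1
  T0 -> c
  T1 -> b
  T2 -> a
  X3 -> T0 C
  X4 -> T0 T0

Fill CYK table bottom-up:
  cell(0,0) d: {B,S}
  cell(1,1) c: {T0}  orig:{}
  cell(2,2) c: {T0}  orig:{}
  cell(3,3) a: {T2}  orig:{}
  cell(4,4) b: {T1}  orig:{}
  cell(0,1) dc: {A}
  cell(1,2) cc: {X4}  orig:{}
  cell(2,3) ca: ∅
  cell(3,4) ab: {C}
  cell(0,2) dcc: ∅
  cell(1,3) cca: ∅
  cell(2,4) cab: {X3}  orig:{}
  cell(0,3) dcca: ∅
  cell(1,4) ccab: ∅
  cell(0,4) dccab: {S}

S ∈ T[0,4] ⇒ YES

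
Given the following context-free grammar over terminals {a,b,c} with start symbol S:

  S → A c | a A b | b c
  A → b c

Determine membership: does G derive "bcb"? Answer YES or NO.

CNF form of G:
  S -> A T1 | T0 T1 | T2 X3
  A -> T0 T1
  T0 -> b
  T1 -> c
  T2 -> a
  X3 -> A T0

CYK fill:
  T[0,0] 'b' = {T0}  orig:{}
  T[1,1] 'c' = {T1}  orig:{}
  T[2,2] 'b' = {T0}  orig:{}
  T[0,1] 'bc' = {A,S}
  T[1,2] 'cb' = ∅
  T[0,2] 'bcb' = {X3}  orig:{}

S ∉ T[0,2] ⇒ NO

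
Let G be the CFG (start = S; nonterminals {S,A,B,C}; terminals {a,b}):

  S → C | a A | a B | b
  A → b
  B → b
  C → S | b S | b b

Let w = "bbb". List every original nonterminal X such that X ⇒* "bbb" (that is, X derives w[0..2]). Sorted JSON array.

CNF form of G:
  S -> T0 A | T0 B | T1 S | T1 T1 | b
  A -> b
  B -> b
  C -> T0 A | T0 B | T1 S | T1 T1 | b
  T0 -> a
  T1 -> b

CYK fill (cells [i..j] with 0 ≤ i ≤ j ≤ 2 only):
  T[0,0] 'b' = {A,B,C,S,T1}  orig:{A,B,C,S}
  T[1,1] 'b' = {A,B,C,S,T1}  orig:{A,B,C,S}
  T[2,2] 'b' = {A,B,C,S,T1}  orig:{A,B,C,S}
  T[0,1] 'bb' = {C,S}
  T[1,2] 'bb' = {C,S}
  T[0,2] 'bbb' = {C,S}

Original NTs in T[0,2] deriving "bbb": ["C", "S"]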